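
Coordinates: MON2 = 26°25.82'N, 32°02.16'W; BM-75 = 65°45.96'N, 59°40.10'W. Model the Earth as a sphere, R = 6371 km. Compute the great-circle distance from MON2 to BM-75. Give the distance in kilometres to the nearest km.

MON2: φ = +26.43033°, λ = -32.03600°
BM-75: φ = +65.76600°, λ = -59.66833°
Δφ = 39.3357°,  Δλ = -27.6323°
a = sin²(Δφ/2) + cos φ₁ cos φ₂ sin²(Δλ/2) = 0.134239
c = 2·arcsin(√a) = 0.750244 rad = 42.9858°
d = R·c = 6371 × 0.750244 = 4779.8 km

4780 km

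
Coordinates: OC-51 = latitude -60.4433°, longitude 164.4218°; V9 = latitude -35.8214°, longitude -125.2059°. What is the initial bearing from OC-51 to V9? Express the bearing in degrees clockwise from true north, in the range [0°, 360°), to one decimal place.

Δλ = 70.3723°
y = sin Δλ · cos φ₂ = 0.763731
x = cos φ₁ sin φ₂ − sin φ₁ cos φ₂ cos Δλ = -0.051775
θ = atan2(y, x) = 93.8783° → 93.8783° (mod 360°)

93.9°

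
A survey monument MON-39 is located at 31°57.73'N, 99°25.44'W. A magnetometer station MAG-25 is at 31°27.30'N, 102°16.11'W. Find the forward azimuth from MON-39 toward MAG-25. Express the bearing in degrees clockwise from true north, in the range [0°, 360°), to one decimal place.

MON-39: φ = +31.96217°, λ = -99.42400°
MAG-25: φ = +31.45500°, λ = -102.26850°
Δλ = -2.8445°
y = sin Δλ · cos φ₂ = -0.042333
x = cos φ₁ sin φ₂ − sin φ₁ cos φ₂ cos Δλ = -0.008295
θ = atan2(y, x) = -101.0867° → 258.9133° (mod 360°)

258.9°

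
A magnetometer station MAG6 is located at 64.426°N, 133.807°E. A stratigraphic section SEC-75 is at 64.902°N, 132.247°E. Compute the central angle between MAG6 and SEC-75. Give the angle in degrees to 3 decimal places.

0.820°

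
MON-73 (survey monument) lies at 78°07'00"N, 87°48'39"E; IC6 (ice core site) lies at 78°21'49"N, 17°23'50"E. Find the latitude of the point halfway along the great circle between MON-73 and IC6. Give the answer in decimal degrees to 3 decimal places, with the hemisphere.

MON-73: φ = +78.11667°, λ = +87.81083°
IC6: φ = +78.36361°, λ = +17.39722°
Bx = cos φ₂ cos Δλ = 0.067615,  By = cos φ₂ sin Δλ = -0.190029
φₘ = atan2(sin φ₁ + sin φ₂, √((cos φ₁ + Bx)² + By²)) = 80.34620°
λₘ = λ₁ + atan2(By, cos φ₁ + Bx) = 53.02252°

80.346°N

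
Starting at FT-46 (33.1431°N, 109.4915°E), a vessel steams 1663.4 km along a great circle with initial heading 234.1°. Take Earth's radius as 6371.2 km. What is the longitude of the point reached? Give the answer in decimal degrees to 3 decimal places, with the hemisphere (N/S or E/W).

δ = d/R = 1663.4/6371.2 = 0.261081 rad
φ₂ = arcsin(sin φ₁ cos δ + cos φ₁ sin δ cos θ)
   = arcsin(0.54673·0.96611 + 0.83731·0.25813·-0.58637) = 23.67019°
λ₂ = λ₁ + atan2(sin θ sin δ cos φ₁, cos δ − sin φ₁ sin φ₂) = 96.29458°

96.295°E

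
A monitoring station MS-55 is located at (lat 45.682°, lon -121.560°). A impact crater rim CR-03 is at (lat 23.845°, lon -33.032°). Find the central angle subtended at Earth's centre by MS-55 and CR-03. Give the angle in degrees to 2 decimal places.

72.20°

Δφ = -21.8370°,  Δλ = 88.5280°
a = sin²(Δφ/2) + cos φ₁ cos φ₂ sin²(Δλ/2) = 0.347173
c = 2·arcsin(√a) = 1.260170 rad = 72.2024°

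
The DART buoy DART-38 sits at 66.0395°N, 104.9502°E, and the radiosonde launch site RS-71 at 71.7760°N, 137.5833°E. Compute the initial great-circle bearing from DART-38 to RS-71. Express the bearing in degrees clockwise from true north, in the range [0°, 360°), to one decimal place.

49.3°

Δλ = 32.6331°
y = sin Δλ · cos φ₂ = 0.168643
x = cos φ₁ sin φ₂ − sin φ₁ cos φ₂ cos Δλ = 0.145067
θ = atan2(y, x) = 49.2979° → 49.2979° (mod 360°)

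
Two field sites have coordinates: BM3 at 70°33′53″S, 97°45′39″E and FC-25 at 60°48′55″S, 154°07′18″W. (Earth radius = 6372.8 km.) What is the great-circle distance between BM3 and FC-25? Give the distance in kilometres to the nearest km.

BM3: φ = -70.56472°, λ = +97.76083°
FC-25: φ = -60.81528°, λ = -154.12167°
Δφ = 9.7494°,  Δλ = 108.1175°
a = sin²(Δφ/2) + cos φ₁ cos φ₂ sin²(Δλ/2) = 0.113576
c = 2·arcsin(√a) = 0.687479 rad = 39.3896°
d = R·c = 6372.8 × 0.687479 = 4381.2 km

4381 km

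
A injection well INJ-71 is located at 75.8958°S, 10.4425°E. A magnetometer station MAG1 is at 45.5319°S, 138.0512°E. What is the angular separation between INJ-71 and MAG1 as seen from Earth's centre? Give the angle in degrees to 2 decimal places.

Δφ = 30.3639°,  Δλ = 127.6087°
a = sin²(Δφ/2) + cos φ₁ cos φ₂ sin²(Δλ/2) = 0.206024
c = 2·arcsin(√a) = 0.942272 rad = 53.9882°

53.99°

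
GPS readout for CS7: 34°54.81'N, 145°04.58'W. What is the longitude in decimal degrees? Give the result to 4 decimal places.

145° + 4.58′/60 = 145 + 0.07633 = 145.0763°

145.0763°W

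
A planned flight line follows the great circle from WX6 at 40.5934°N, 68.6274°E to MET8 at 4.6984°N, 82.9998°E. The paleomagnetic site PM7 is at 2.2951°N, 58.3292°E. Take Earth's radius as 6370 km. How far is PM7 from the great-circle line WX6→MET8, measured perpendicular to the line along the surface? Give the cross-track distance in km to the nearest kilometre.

2675 km

δ₁₃ = central angle WX6→PM7 = 0.687914 rad  (haversine)
θ₁₃ = bearing WX6→PM7 = 196.340°,  θ₁₂ = bearing WX6→MET8 = 156.391°
dₓₜ = R·arcsin(sin δ₁₃ · sin(θ₁₃ − θ₁₂)) = 6370·arcsin(0.63493·sin(39.949°)) = 2674.916 km
|dₓₜ| = 2674.916 km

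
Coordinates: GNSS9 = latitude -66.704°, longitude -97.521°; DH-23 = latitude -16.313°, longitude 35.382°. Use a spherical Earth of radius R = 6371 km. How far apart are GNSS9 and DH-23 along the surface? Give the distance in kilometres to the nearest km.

10010 km

Δφ = 50.3910°,  Δλ = 132.9030°
a = sin²(Δφ/2) + cos φ₁ cos φ₂ sin²(Δλ/2) = 0.500202
c = 2·arcsin(√a) = 1.571200 rad = 90.0231°
d = R·c = 6371 × 1.571200 = 10010.1 km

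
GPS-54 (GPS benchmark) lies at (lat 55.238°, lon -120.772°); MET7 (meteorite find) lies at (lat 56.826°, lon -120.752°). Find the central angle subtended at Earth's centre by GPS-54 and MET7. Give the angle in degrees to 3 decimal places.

Δφ = 1.5880°,  Δλ = 0.0200°
a = sin²(Δφ/2) + cos φ₁ cos φ₂ sin²(Δλ/2) = 0.000192
c = 2·arcsin(√a) = 0.027717 rad = 1.5880°

1.588°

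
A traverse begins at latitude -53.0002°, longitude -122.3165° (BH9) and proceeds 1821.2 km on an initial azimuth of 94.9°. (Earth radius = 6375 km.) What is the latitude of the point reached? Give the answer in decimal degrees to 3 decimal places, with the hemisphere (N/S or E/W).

δ = d/R = 1821.2/6375 = 0.285678 rad
φ₂ = arcsin(sin φ₁ cos δ + cos φ₁ sin δ cos θ)
   = arcsin(-0.79864·0.95947 + 0.60181·0.28181·-0.08542) = -51.32982°
λ₂ = λ₁ + atan2(sin θ sin δ cos φ₁, cos δ − sin φ₁ sin φ₂) = -95.61366°

51.330°S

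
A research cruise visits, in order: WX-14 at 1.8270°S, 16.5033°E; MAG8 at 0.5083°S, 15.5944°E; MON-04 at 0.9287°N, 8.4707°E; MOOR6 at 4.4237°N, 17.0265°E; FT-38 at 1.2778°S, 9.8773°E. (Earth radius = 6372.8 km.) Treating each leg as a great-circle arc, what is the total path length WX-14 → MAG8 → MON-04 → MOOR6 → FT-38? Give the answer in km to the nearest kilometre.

WX-14→MAG8: c = 0.027951 rad, d = 178.13 km
MAG8→MON-04: c = 0.126832 rad, d = 808.28 km
MON-04→MOOR6: c = 0.161133 rad, d = 1026.87 km
MOOR6→FT-38: c = 0.159521 rad, d = 1016.60 km
Total = 178.13 + 808.28 + 1026.87 + 1016.60 = 3029.86 km

3030 km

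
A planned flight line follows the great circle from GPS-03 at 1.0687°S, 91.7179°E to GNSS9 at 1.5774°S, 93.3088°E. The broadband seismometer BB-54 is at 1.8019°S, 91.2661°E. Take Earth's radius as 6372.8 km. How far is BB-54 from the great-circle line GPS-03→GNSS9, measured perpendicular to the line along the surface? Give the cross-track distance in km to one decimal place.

93.0 km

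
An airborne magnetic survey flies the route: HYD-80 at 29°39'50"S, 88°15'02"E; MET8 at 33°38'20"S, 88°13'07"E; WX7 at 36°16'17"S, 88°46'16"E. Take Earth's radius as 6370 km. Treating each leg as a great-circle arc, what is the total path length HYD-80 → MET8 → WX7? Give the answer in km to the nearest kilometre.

739 km

HYD-80: φ = -29.66389°, λ = +88.25056°
MET8: φ = -33.63889°, λ = +88.21861°
WX7: φ = -36.27139°, λ = +88.77111°
HYD-80→MET8: c = 0.069378 rad, d = 441.94 km
MET8→WX7: c = 0.046620 rad, d = 296.97 km
Total = 441.94 + 296.97 = 738.91 km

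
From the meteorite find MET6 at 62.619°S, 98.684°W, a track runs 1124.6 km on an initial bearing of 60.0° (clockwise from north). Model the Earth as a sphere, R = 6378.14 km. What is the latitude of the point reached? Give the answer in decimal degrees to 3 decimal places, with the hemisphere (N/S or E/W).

δ = d/R = 1124.6/6378.14 = 0.176321 rad
φ₂ = arcsin(sin φ₁ cos δ + cos φ₁ sin δ cos θ)
   = arcsin(-0.88797·0.98450 + 0.45991·0.17541·0.50000) = -56.49783°
λ₂ = λ₁ + atan2(sin θ sin δ cos φ₁, cos δ − sin φ₁ sin φ₂) = -82.70934°

56.498°S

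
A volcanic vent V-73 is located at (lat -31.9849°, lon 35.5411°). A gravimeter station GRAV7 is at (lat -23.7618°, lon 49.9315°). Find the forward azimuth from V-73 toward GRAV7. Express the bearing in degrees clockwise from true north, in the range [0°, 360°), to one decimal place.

Δλ = 14.3904°
y = sin Δλ · cos φ₂ = 0.227460
x = cos φ₁ sin φ₂ − sin φ₁ cos φ₂ cos Δλ = 0.127818
θ = atan2(y, x) = 60.6668° → 60.6668° (mod 360°)

60.7°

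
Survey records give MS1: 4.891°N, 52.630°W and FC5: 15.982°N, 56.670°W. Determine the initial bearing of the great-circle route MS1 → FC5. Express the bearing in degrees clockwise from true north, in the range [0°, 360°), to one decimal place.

340.6°

Δλ = -4.0400°
y = sin Δλ · cos φ₂ = -0.067730
x = cos φ₁ sin φ₂ − sin φ₁ cos φ₂ cos Δλ = 0.192571
θ = atan2(y, x) = -19.3774° → 340.6226° (mod 360°)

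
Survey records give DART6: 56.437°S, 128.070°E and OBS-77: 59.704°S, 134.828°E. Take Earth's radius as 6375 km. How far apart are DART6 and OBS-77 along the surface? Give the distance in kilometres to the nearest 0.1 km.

Δφ = -3.2670°,  Δλ = 6.7580°
a = sin²(Δφ/2) + cos φ₁ cos φ₂ sin²(Δλ/2) = 0.001781
c = 2·arcsin(√a) = 0.084440 rad = 4.8381°
d = R·c = 6375 × 0.084440 = 538.3 km

538.3 km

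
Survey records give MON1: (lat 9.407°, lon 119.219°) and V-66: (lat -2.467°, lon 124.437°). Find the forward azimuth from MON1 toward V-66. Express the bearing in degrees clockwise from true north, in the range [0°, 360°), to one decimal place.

Δλ = 5.2180°
y = sin Δλ · cos φ₂ = 0.090861
x = cos φ₁ sin φ₂ − sin φ₁ cos φ₂ cos Δλ = -0.205083
θ = atan2(y, x) = 156.1045° → 156.1045° (mod 360°)

156.1°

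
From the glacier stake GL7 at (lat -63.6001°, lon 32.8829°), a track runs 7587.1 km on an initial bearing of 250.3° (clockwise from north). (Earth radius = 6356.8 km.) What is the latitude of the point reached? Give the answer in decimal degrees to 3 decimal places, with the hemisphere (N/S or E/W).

δ = d/R = 7587.1/6356.8 = 1.193541 rad
φ₂ = arcsin(sin φ₁ cos δ + cos φ₁ sin δ cos θ)
   = arcsin(-0.89571·0.36837 + 0.44463·0.92968·-0.33710) = -27.98873°
λ₂ = λ₁ + atan2(sin θ sin δ cos φ₁, cos δ − sin φ₁ sin φ₂) = -64.72562°

27.989°S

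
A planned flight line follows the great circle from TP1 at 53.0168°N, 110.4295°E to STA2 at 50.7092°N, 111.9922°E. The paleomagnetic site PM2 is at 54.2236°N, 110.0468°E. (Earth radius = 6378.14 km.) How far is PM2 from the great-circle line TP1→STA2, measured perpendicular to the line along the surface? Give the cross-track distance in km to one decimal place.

30.3 km

δ₁₃ = central angle TP1→PM2 = 0.021432 rad  (haversine)
θ₁₃ = bearing TP1→PM2 = 349.501°,  θ₁₂ = bearing TP1→STA2 = 156.688°
dₓₜ = R·arcsin(sin δ₁₃ · sin(θ₁₃ − θ₁₂)) = 6378.14·arcsin(0.02143·sin(192.813°)) = -30.313 km
|dₓₜ| = 30.313 km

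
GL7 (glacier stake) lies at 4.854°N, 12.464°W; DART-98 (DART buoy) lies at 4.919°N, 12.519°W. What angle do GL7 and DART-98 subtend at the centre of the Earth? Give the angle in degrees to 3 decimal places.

0.085°

Δφ = 0.0650°,  Δλ = -0.0550°
a = sin²(Δφ/2) + cos φ₁ cos φ₂ sin²(Δλ/2) = 0.000001
c = 2·arcsin(√a) = 0.001484 rad = 0.0850°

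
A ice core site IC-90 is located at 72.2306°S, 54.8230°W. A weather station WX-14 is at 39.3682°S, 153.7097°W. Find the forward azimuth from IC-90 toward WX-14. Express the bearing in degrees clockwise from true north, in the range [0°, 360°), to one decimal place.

248.1°

Δλ = -98.8867°
y = sin Δλ · cos φ₂ = -0.763805
x = cos φ₁ sin φ₂ − sin φ₁ cos φ₂ cos Δλ = -0.307310
θ = atan2(y, x) = -111.9169° → 248.0831° (mod 360°)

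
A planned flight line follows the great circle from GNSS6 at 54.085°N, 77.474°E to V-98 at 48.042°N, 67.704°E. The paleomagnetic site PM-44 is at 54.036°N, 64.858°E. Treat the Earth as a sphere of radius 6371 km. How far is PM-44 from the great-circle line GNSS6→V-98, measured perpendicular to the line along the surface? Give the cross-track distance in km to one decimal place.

584.6 km

δ₁₃ = central angle GNSS6→PM-44 = 0.129068 rad  (haversine)
θ₁₃ = bearing GNSS6→PM-44 = 274.737°,  θ₁₂ = bearing GNSS6→V-98 = 229.348°
dₓₜ = R·arcsin(sin δ₁₃ · sin(θ₁₃ − θ₁₂)) = 6371·arcsin(0.12871·sin(45.389°)) = 584.578 km
|dₓₜ| = 584.578 km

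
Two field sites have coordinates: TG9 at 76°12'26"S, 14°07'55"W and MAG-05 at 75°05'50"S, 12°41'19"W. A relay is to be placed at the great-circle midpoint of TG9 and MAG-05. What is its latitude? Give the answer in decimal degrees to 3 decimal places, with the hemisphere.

75.653°S

TG9: φ = -76.20722°, λ = -14.13194°
MAG-05: φ = -75.09722°, λ = -12.68861°
Bx = cos φ₂ cos Δλ = 0.257098,  By = cos φ₂ sin Δλ = 0.006478
φₘ = atan2(sin φ₁ + sin φ₂, √((cos φ₁ + Bx)² + By²)) = -75.65331°
λₘ = λ₁ + atan2(By, cos φ₁ + Bx) = -13.38295°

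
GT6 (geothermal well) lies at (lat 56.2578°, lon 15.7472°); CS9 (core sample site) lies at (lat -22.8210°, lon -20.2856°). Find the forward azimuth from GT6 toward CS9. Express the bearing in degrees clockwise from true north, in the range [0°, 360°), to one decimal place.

Δλ = -36.0328°
y = sin Δλ · cos φ₂ = -0.542201
x = cos φ₁ sin φ₂ − sin φ₁ cos φ₂ cos Δλ = -0.835251
θ = atan2(y, x) = -147.0105° → 212.9895° (mod 360°)

213.0°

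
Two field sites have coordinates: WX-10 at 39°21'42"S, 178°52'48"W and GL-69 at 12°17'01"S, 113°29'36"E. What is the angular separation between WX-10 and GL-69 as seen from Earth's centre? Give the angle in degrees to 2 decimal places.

65.01°

WX-10: φ = -39.36167°, λ = -178.88000°
GL-69: φ = -12.28361°, λ = +113.49333°
Δφ = 27.0781°,  Δλ = -67.6267°
a = sin²(Δφ/2) + cos φ₁ cos φ₂ sin²(Δλ/2) = 0.288757
c = 2·arcsin(√a) = 1.134609 rad = 65.0083°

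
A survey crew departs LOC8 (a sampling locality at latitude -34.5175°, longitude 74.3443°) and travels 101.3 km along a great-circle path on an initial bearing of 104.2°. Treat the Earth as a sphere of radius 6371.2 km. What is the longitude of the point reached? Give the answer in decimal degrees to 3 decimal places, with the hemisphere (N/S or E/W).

δ = d/R = 101.3/6371.2 = 0.015900 rad
φ₂ = arcsin(sin φ₁ cos δ + cos φ₁ sin δ cos θ)
   = arcsin(-0.56666·0.99987 + 0.82395·0.01590·-0.24531) = -34.73627°
λ₂ = λ₁ + atan2(sin θ sin δ cos φ₁, cos δ − sin φ₁ sin φ₂) = 75.41899°

75.419°E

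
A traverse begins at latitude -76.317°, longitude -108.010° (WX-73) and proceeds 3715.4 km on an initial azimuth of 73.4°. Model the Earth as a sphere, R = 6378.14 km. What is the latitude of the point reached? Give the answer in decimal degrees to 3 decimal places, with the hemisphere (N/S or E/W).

50.733°S

δ = d/R = 3715.4/6378.14 = 0.582521 rad
φ₂ = arcsin(sin φ₁ cos δ + cos φ₁ sin δ cos θ)
   = arcsin(-0.97162·0.83508 + 0.23655·0.55013·0.28569) = -50.73263°
λ₂ = λ₁ + atan2(sin θ sin δ cos φ₁, cos δ − sin φ₁ sin φ₂) = -51.60778°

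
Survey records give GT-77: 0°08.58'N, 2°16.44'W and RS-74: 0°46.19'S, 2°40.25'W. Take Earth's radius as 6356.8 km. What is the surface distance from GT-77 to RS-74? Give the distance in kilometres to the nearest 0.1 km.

110.4 km

GT-77: φ = +0.14300°, λ = -2.27400°
RS-74: φ = -0.76983°, λ = -2.67083°
Δφ = -0.9128°,  Δλ = -0.3968°
a = sin²(Δφ/2) + cos φ₁ cos φ₂ sin²(Δλ/2) = 0.000075
c = 2·arcsin(√a) = 0.017372 rad = 0.9954°
d = R·c = 6356.8 × 0.017372 = 110.4 km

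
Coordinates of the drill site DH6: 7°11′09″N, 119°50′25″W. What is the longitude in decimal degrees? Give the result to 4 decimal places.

119° + 50′/60 + 25″/3600 = 119 + 0.83333 + 0.00694 = 119.8403°

119.8403°W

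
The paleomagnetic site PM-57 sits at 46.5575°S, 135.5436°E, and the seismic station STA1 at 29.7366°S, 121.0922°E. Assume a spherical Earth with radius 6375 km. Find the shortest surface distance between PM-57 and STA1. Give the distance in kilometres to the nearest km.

2251 km

Δφ = 16.8209°,  Δλ = -14.4514°
a = sin²(Δφ/2) + cos φ₁ cos φ₂ sin²(Δλ/2) = 0.030839
c = 2·arcsin(√a) = 0.353051 rad = 20.2283°
d = R·c = 6375 × 0.353051 = 2250.7 km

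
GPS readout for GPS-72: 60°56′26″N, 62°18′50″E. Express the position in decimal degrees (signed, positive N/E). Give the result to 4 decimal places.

+60.9406°, +62.3139°

lat: 60.9406° N → +60.9406°
lon: 62.3139° E → +62.3139°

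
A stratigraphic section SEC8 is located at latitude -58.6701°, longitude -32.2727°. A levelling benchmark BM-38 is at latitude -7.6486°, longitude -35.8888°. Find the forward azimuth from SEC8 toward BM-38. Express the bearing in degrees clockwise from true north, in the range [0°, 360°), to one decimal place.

355.4°

Δλ = -3.6161°
y = sin Δλ · cos φ₂ = -0.062510
x = cos φ₁ sin φ₂ − sin φ₁ cos φ₂ cos Δλ = 0.775697
θ = atan2(y, x) = -4.6072° → 355.3928° (mod 360°)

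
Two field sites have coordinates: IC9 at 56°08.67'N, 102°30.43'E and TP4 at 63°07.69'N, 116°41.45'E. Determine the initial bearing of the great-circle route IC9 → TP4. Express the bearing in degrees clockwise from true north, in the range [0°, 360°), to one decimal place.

IC9: φ = +56.14450°, λ = +102.50717°
TP4: φ = +63.12817°, λ = +116.69083°
Δλ = 14.1837°
y = sin Δλ · cos φ₂ = 0.110753
x = cos φ₁ sin φ₂ − sin φ₁ cos φ₂ cos Δλ = 0.133029
θ = atan2(y, x) = 39.7790° → 39.7790° (mod 360°)

39.8°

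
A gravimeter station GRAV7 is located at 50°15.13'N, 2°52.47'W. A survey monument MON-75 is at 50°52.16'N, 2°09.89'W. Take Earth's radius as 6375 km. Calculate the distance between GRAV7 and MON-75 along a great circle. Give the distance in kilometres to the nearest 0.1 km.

85.0 km

GRAV7: φ = +50.25217°, λ = -2.87450°
MON-75: φ = +50.86933°, λ = -2.16483°
Δφ = 0.6172°,  Δλ = 0.7097°
a = sin²(Δφ/2) + cos φ₁ cos φ₂ sin²(Δλ/2) = 0.000044
c = 2·arcsin(√a) = 0.013339 rad = 0.7643°
d = R·c = 6375 × 0.013339 = 85.0 km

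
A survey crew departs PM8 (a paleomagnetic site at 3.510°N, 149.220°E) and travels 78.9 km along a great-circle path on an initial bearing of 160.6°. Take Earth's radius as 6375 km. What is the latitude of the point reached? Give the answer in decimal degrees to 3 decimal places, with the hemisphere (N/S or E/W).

δ = d/R = 78.9/6375 = 0.012376 rad
φ₂ = arcsin(sin φ₁ cos δ + cos φ₁ sin δ cos θ)
   = arcsin(0.06122·0.99992 + 0.99812·0.01238·-0.94322) = 2.84111°
λ₂ = λ₁ + atan2(sin θ sin δ cos φ₁, cos δ − sin φ₁ sin φ₂) = 149.45583°

2.841°N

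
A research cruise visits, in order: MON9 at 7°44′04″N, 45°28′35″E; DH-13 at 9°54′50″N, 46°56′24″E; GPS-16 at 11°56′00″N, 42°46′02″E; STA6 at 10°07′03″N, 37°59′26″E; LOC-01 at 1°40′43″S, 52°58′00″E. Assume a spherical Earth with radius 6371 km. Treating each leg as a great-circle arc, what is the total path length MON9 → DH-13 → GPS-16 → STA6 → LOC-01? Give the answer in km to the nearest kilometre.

MON9: φ = +7.73444°, λ = +45.47639°
DH-13: φ = +9.91389°, λ = +46.94000°
GPS-16: φ = +11.93333°, λ = +42.76722°
STA6: φ = +10.11750°, λ = +37.99056°
LOC-01: φ = -1.67861°, λ = +52.96667°
MON9→DH-13: c = 0.045651 rad, d = 290.84 km
DH-13→GPS-16: c = 0.079719 rad, d = 507.89 km
GPS-16→STA6: c = 0.087748 rad, d = 559.04 km
STA6→LOC-01: c = 0.331800 rad, d = 2113.90 km
Total = 290.84 + 507.89 + 559.04 + 2113.90 = 3471.68 km

3472 km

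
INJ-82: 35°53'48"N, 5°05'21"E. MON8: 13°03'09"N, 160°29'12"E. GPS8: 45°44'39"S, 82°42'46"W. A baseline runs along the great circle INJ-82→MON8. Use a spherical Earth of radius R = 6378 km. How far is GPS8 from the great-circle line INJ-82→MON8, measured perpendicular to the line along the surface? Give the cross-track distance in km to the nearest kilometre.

1983 km

INJ-82: φ = +35.89667°, λ = +5.08917°
MON8: φ = +13.05250°, λ = +160.48667°
GPS8: φ = -45.74417°, λ = -82.71278°
δ₁₃ = central angle INJ-82→GPS8 = 1.980418 rad  (haversine)
θ₁₃ = bearing INJ-82→GPS8 = 229.486°,  θ₁₂ = bearing INJ-82→MON8 = 30.006°
dₓₜ = R·arcsin(sin δ₁₃ · sin(θ₁₃ − θ₁₂)) = 6378·arcsin(0.91727·sin(199.479°)) = -1982.666 km
|dₓₜ| = 1982.666 km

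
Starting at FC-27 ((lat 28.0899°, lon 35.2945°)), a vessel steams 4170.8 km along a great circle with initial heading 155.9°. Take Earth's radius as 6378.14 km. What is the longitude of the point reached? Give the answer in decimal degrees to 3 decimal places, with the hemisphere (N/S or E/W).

49.777°E

δ = d/R = 4170.8/6378.14 = 0.653921 rad
φ₂ = arcsin(sin φ₁ cos δ + cos φ₁ sin δ cos θ)
   = arcsin(0.47086·0.79370 + 0.88221·0.60830·-0.91283) = -6.67011°
λ₂ = λ₁ + atan2(sin θ sin δ cos φ₁, cos δ − sin φ₁ sin φ₂) = 49.77683°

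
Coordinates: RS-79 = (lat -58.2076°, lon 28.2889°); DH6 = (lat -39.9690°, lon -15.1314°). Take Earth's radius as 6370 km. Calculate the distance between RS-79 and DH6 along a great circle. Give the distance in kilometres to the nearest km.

3662 km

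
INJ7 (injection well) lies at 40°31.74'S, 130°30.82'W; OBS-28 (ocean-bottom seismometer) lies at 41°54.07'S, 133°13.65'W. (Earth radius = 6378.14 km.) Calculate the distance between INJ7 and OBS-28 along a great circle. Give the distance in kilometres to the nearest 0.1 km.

INJ7: φ = -40.52900°, λ = -130.51367°
OBS-28: φ = -41.90117°, λ = -133.22750°
Δφ = -1.3722°,  Δλ = -2.7138°
a = sin²(Δφ/2) + cos φ₁ cos φ₂ sin²(Δλ/2) = 0.000461
c = 2·arcsin(√a) = 0.042927 rad = 2.4596°
d = R·c = 6378.14 × 0.042927 = 273.8 km

273.8 km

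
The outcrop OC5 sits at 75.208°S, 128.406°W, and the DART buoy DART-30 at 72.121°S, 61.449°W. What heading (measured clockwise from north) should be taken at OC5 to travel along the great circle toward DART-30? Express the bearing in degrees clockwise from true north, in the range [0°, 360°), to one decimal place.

114.2°

Δλ = 66.9570°
y = sin Δλ · cos φ₂ = 0.282512
x = cos φ₁ sin φ₂ − sin φ₁ cos φ₂ cos Δλ = -0.126794
θ = atan2(y, x) = 114.1710° → 114.1710° (mod 360°)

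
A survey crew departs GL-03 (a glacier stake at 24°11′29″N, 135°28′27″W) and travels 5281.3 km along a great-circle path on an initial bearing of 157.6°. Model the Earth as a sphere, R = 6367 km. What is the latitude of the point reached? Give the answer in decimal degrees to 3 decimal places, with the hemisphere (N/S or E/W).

GL-03: φ = +24.19139°, λ = -135.47417°
δ = d/R = 5281.3/6367 = 0.829480 rad
φ₂ = arcsin(sin φ₁ cos δ + cos φ₁ sin δ cos θ)
   = arcsin(0.40979·0.67526 + 0.91218·0.73758·-0.92455) = -20.20192°
λ₂ = λ₁ + atan2(sin θ sin δ cos φ₁, cos δ − sin φ₁ sin φ₂) = -118.04692°

20.202°S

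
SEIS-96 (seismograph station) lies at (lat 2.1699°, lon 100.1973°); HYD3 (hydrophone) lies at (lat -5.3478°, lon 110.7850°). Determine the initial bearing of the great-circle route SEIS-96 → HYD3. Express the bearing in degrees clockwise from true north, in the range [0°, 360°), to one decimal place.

125.4°

Δλ = 10.5877°
y = sin Δλ · cos φ₂ = 0.182941
x = cos φ₁ sin φ₂ − sin φ₁ cos φ₂ cos Δλ = -0.130191
θ = atan2(y, x) = 125.4378° → 125.4378° (mod 360°)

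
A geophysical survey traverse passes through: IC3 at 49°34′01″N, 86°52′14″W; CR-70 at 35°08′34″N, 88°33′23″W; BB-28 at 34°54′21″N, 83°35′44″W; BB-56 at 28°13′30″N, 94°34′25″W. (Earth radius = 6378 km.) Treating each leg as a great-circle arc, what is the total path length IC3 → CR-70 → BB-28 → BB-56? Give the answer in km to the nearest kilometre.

3343 km

IC3: φ = +49.56694°, λ = -86.87056°
CR-70: φ = +35.14278°, λ = -88.55639°
BB-28: φ = +34.90583°, λ = -83.59556°
BB-56: φ = +28.22500°, λ = -94.57361°
IC3→CR-70: c = 0.252669 rad, d = 1611.52 km
CR-70→BB-28: c = 0.071017 rad, d = 452.94 km
BB-28→BB-56: c = 0.200403 rad, d = 1278.17 km
Total = 1611.52 + 452.94 + 1278.17 = 3342.63 km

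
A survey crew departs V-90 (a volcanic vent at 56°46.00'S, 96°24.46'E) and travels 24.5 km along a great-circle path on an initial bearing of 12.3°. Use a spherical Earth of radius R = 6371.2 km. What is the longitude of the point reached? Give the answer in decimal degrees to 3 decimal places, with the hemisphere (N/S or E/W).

96.493°E

V-90: φ = -56.76667°, λ = +96.40767°
δ = d/R = 24.5/6371.2 = 0.003845 rad
φ₂ = arcsin(sin φ₁ cos δ + cos φ₁ sin δ cos θ)
   = arcsin(-0.83645·0.99999 + 0.54805·0.00385·0.97705) = -56.55137°
λ₂ = λ₁ + atan2(sin θ sin δ cos φ₁, cos δ − sin φ₁ sin φ₂) = 96.49282°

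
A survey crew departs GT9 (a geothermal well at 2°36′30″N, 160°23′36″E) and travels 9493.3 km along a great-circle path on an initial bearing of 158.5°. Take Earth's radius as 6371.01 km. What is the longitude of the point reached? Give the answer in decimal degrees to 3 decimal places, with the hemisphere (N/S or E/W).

128.180°W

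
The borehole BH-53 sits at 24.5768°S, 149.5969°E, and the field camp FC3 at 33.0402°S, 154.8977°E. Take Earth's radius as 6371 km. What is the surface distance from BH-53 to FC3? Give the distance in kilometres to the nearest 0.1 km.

1073.0 km

Δφ = -8.4634°,  Δλ = 5.3008°
a = sin²(Δφ/2) + cos φ₁ cos φ₂ sin²(Δλ/2) = 0.007075
c = 2·arcsin(√a) = 0.168426 rad = 9.6501°
d = R·c = 6371 × 0.168426 = 1073.0 km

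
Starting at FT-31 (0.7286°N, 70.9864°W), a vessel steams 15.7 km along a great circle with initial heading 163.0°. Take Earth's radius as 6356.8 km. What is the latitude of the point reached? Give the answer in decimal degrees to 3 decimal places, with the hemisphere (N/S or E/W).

0.593°N

δ = d/R = 15.7/6356.8 = 0.002470 rad
φ₂ = arcsin(sin φ₁ cos δ + cos φ₁ sin δ cos θ)
   = arcsin(0.01272·1.00000 + 0.99992·0.00247·-0.95630) = 0.59327°
λ₂ = λ₁ + atan2(sin θ sin δ cos φ₁, cos δ − sin φ₁ sin φ₂) = -70.94502°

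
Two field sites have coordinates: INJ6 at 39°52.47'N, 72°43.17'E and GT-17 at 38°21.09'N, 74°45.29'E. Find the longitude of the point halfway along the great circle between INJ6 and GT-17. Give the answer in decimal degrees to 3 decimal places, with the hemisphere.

INJ6: φ = +39.87450°, λ = +72.71950°
GT-17: φ = +38.35150°, λ = +74.75483°
Bx = cos φ₂ cos Δλ = 0.783724,  By = cos φ₂ sin Δλ = 0.027852
φₘ = atan2(sin φ₁ + sin φ₂, √((cos φ₁ + Bx)² + By²)) = 39.11742°
λₘ = λ₁ + atan2(By, cos φ₁ + Bx) = 73.74817°

73.748°E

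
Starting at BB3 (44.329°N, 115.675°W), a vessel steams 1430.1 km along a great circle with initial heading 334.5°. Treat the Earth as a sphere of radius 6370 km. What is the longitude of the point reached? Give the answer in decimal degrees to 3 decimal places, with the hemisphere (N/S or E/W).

125.439°W

δ = d/R = 1430.1/6370 = 0.224505 rad
φ₂ = arcsin(sin φ₁ cos δ + cos φ₁ sin δ cos θ)
   = arcsin(0.69878·0.97490 + 0.71534·0.22262·0.90259) = 55.58642°
λ₂ = λ₁ + atan2(sin θ sin δ cos φ₁, cos δ − sin φ₁ sin φ₂) = -125.43860°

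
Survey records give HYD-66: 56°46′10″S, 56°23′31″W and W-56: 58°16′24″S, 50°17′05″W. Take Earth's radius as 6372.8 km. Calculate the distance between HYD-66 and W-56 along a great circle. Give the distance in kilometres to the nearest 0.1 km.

HYD-66: φ = -56.76944°, λ = -56.39194°
W-56: φ = -58.27333°, λ = -50.28472°
Δφ = -1.5039°,  Δλ = 6.1072°
a = sin²(Δφ/2) + cos φ₁ cos φ₂ sin²(Δλ/2) = 0.000990
c = 2·arcsin(√a) = 0.062939 rad = 3.6061°
d = R·c = 6372.8 × 0.062939 = 401.1 km

401.1 km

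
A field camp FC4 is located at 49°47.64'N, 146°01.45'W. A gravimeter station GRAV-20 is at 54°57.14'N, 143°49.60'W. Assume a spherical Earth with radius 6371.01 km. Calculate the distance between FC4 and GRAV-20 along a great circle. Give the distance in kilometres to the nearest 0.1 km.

FC4: φ = +49.79400°, λ = -146.02417°
GRAV-20: φ = +54.95233°, λ = -143.82667°
Δφ = 5.1583°,  Δλ = 2.1975°
a = sin²(Δφ/2) + cos φ₁ cos φ₂ sin²(Δλ/2) = 0.002161
c = 2·arcsin(√a) = 0.093013 rad = 5.3292°
d = R·c = 6371.01 × 0.093013 = 592.6 km

592.6 km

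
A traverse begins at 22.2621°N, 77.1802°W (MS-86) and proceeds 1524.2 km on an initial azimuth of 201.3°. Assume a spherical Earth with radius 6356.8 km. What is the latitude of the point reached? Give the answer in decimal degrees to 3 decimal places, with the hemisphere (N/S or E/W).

9.395°N

δ = d/R = 1524.2/6356.8 = 0.239775 rad
φ₂ = arcsin(sin φ₁ cos δ + cos φ₁ sin δ cos θ)
   = arcsin(0.37884·0.97139 + 0.92546·0.23748·-0.93169) = 9.39484°
λ₂ = λ₁ + atan2(sin θ sin δ cos φ₁, cos δ − sin φ₁ sin φ₂) = -82.19650°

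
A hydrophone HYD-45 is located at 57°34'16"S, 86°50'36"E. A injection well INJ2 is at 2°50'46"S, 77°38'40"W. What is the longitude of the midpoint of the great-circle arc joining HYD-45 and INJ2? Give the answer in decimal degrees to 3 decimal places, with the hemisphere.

61.076°W

HYD-45: φ = -57.57111°, λ = +86.84333°
INJ2: φ = -2.84611°, λ = -77.64444°
Bx = cos φ₂ cos Δλ = -0.962385,  By = cos φ₂ sin Δλ = -0.267114
φₘ = atan2(sin φ₁ + sin φ₂, √((cos φ₁ + Bx)² + By²)) = -60.63165°
λₘ = λ₁ + atan2(By, cos φ₁ + Bx) = -61.07581°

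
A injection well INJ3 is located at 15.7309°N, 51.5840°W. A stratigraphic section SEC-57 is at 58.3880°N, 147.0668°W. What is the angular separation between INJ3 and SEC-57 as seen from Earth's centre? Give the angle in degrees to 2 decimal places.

79.47°

Δφ = 42.6571°,  Δλ = -95.4828°
a = sin²(Δφ/2) + cos φ₁ cos φ₂ sin²(Δλ/2) = 0.408658
c = 2·arcsin(√a) = 1.387081 rad = 79.4739°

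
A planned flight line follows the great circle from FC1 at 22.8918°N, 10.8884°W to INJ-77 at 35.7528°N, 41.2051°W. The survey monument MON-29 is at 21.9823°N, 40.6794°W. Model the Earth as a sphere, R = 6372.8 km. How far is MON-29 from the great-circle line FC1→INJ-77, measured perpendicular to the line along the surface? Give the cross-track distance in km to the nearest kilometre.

δ₁₃ = central angle FC1→MON-29 = 0.480038 rad  (haversine)
θ₁₃ = bearing FC1→MON-29 = 273.948°,  θ₁₂ = bearing FC1→INJ-77 = 302.973°
dₓₜ = R·arcsin(sin δ₁₃ · sin(θ₁₃ − θ₁₂)) = 6372.8·arcsin(0.46181·sin(-29.025°)) = -1440.163 km
|dₓₜ| = 1440.163 km

1440 km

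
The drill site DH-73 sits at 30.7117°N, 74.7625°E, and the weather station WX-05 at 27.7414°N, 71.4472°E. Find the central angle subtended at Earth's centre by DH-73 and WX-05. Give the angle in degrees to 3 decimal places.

4.146°

Δφ = -2.9703°,  Δλ = -3.3153°
a = sin²(Δφ/2) + cos φ₁ cos φ₂ sin²(Δλ/2) = 0.001308
c = 2·arcsin(√a) = 0.072361 rad = 4.1460°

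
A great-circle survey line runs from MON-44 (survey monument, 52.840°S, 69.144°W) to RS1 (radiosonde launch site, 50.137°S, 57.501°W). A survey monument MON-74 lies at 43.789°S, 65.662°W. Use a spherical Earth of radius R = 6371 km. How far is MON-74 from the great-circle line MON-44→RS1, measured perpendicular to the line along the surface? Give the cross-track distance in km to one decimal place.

884.5 km

δ₁₃ = central angle MON-44→MON-74 = 0.163007 rad  (haversine)
θ₁₃ = bearing MON-44→MON-74 = 15.674°,  θ₁₂ = bearing MON-44→RS1 = 74.181°
dₓₜ = R·arcsin(sin δ₁₃ · sin(θ₁₃ − θ₁₂)) = 6371·arcsin(0.16229·sin(-58.507°)) = -884.474 km
|dₓₜ| = 884.474 km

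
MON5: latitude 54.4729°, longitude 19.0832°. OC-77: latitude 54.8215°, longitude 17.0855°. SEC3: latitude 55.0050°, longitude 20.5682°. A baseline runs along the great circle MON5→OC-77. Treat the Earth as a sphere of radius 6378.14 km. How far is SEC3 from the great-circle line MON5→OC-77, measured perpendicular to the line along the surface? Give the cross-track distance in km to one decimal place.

86.1 km

δ₁₃ = central angle MON5→SEC3 = 0.017610 rad  (haversine)
θ₁₃ = bearing MON5→SEC3 = 57.568°,  θ₁₂ = bearing MON5→OC-77 = 287.596°
dₓₜ = R·arcsin(sin δ₁₃ · sin(θ₁₃ − θ₁₂)) = 6378.14·arcsin(0.01761·sin(-230.027°)) = 86.073 km
|dₓₜ| = 86.073 km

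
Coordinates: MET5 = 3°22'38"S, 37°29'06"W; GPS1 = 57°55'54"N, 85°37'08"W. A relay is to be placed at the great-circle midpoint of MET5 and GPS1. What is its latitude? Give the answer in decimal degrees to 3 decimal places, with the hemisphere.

MET5: φ = -3.37722°, λ = -37.48500°
GPS1: φ = +57.93167°, λ = -85.61889°
Bx = cos φ₂ cos Δλ = 0.354339,  By = cos φ₂ sin Δλ = -0.395387
φₘ = atan2(sin φ₁ + sin φ₂, √((cos φ₁ + Bx)² + By²)) = 29.22871°
λₘ = λ₁ + atan2(By, cos φ₁ + Bx) = -53.77949°

29.229°N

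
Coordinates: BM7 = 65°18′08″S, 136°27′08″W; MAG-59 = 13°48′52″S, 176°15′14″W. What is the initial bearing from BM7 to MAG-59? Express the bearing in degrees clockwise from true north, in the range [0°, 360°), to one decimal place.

312.9°

BM7: φ = -65.30222°, λ = -136.45222°
MAG-59: φ = -13.81444°, λ = -176.25389°
Δλ = -39.8017°
y = sin Δλ · cos φ₂ = -0.621616
x = cos φ₁ sin φ₂ − sin φ₁ cos φ₂ cos Δλ = 0.578028
θ = atan2(y, x) = -47.0808° → 312.9192° (mod 360°)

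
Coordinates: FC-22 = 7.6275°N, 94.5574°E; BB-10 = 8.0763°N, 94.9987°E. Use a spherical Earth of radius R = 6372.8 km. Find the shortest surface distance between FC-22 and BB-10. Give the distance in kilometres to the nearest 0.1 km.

69.7 km

Δφ = 0.4488°,  Δλ = 0.4413°
a = sin²(Δφ/2) + cos φ₁ cos φ₂ sin²(Δλ/2) = 0.000030
c = 2·arcsin(√a) = 0.010935 rad = 0.6265°
d = R·c = 6372.8 × 0.010935 = 69.7 km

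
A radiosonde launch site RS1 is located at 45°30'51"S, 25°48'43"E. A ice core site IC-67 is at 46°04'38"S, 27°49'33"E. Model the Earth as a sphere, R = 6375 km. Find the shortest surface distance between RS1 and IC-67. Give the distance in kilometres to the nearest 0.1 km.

168.3 km

RS1: φ = -45.51417°, λ = +25.81194°
IC-67: φ = -46.07722°, λ = +27.82583°
Δφ = -0.5631°,  Δλ = 2.0139°
a = sin²(Δφ/2) + cos φ₁ cos φ₂ sin²(Δλ/2) = 0.000174
c = 2·arcsin(√a) = 0.026403 rad = 1.5128°
d = R·c = 6375 × 0.026403 = 168.3 km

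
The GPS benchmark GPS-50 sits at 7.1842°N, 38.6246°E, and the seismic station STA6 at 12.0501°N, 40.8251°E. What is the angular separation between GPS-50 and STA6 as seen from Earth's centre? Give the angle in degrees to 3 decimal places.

5.327°

Δφ = 4.8659°,  Δλ = 2.2005°
a = sin²(Δφ/2) + cos φ₁ cos φ₂ sin²(Δλ/2) = 0.002160
c = 2·arcsin(√a) = 0.092980 rad = 5.3274°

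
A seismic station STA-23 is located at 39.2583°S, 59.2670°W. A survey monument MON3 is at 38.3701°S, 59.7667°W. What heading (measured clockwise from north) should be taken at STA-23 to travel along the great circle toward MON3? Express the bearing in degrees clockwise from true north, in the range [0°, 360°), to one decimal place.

Δλ = -0.4997°
y = sin Δλ · cos φ₂ = -0.006838
x = cos φ₁ sin φ₂ − sin φ₁ cos φ₂ cos Δλ = 0.015483
θ = atan2(y, x) = -23.8280° → 336.1720° (mod 360°)

336.2°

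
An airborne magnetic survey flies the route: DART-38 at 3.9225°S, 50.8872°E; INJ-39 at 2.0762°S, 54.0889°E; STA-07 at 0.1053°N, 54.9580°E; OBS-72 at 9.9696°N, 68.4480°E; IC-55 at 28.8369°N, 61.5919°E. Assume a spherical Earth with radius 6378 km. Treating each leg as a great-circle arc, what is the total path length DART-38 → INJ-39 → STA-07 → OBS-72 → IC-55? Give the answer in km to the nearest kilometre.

DART-38→INJ-39: c = 0.064437 rad, d = 410.98 km
INJ-39→STA-07: c = 0.040984 rad, d = 261.39 km
STA-07→OBS-72: c = 0.290700 rad, d = 1854.08 km
OBS-72→IC-55: c = 0.347871 rad, d = 2218.72 km
Total = 410.98 + 261.39 + 1854.08 + 2218.72 = 4745.18 km

4745 km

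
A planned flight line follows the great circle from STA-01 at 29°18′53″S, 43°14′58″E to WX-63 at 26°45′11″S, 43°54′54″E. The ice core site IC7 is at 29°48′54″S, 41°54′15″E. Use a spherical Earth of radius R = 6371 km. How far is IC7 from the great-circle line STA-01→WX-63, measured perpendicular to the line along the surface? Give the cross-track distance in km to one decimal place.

113.7 km

STA-01: φ = -29.31472°, λ = +43.24944°
WX-63: φ = -26.75306°, λ = +43.91500°
IC7: φ = -29.81500°, λ = +41.90417°
δ₁₃ = central angle STA-01→IC7 = 0.022210 rad  (haversine)
θ₁₃ = bearing STA-01→IC7 = 246.520°,  θ₁₂ = bearing STA-01→WX-63 = 13.074°
dₓₜ = R·arcsin(sin δ₁₃ · sin(θ₁₃ − θ₁₂)) = 6371·arcsin(0.02221·sin(233.446°)) = -113.666 km
|dₓₜ| = 113.666 km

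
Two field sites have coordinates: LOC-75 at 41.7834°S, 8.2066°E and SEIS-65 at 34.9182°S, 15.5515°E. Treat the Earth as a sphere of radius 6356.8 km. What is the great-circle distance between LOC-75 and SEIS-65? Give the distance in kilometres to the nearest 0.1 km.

993.4 km

Δφ = 6.8652°,  Δλ = 7.3449°
a = sin²(Δφ/2) + cos φ₁ cos φ₂ sin²(Δλ/2) = 0.006093
c = 2·arcsin(√a) = 0.156280 rad = 8.9542°
d = R·c = 6356.8 × 0.156280 = 993.4 km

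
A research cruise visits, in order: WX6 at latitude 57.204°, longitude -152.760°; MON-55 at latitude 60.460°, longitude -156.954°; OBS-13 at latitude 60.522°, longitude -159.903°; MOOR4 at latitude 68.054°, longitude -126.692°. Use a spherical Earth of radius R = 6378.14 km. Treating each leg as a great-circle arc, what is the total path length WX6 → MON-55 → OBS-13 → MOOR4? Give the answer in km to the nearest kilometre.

2377 km

WX6→MON-55: c = 0.068269 rad, d = 435.43 km
MON-55→OBS-13: c = 0.025373 rad, d = 161.83 km
OBS-13→MOOR4: c = 0.278998 rad, d = 1779.49 km
Total = 435.43 + 161.83 + 1779.49 = 2376.75 km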